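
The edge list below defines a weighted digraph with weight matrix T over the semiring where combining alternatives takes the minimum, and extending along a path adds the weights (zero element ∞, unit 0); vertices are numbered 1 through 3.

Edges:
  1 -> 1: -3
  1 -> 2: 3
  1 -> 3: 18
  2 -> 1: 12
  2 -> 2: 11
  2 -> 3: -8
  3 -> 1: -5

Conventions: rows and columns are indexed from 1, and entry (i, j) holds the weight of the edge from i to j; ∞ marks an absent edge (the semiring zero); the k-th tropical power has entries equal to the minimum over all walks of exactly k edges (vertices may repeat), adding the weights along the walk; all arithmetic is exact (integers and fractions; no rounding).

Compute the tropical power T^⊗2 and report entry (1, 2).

T^⊗2:
  [-6, 0, -5]
  [-13, 15, 3]
  [-8, -2, 13]
Key observation: the optimum is the walk 1->1->2, with weight (-3) + 3 = 0.
Optimal value attained by: walk 1->1->2.
Answer: (T^⊗2)[1][2] = 0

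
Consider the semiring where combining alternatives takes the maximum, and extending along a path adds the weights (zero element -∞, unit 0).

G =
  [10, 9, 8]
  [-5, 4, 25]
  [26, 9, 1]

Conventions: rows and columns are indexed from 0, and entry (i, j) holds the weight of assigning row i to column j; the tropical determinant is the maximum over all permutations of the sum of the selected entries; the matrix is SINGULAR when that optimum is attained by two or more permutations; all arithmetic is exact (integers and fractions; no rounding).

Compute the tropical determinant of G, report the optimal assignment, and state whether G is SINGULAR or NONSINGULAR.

σ = (0, 1, 2): 10 + 4 + 1 = 15
σ = (0, 2, 1): 10 + 25 + 9 = 44
σ = (1, 0, 2): 9 + (-5) + 1 = 5
σ = (1, 2, 0): 9 + 25 + 26 = 60
σ = (2, 0, 1): 8 + (-5) + 9 = 12
σ = (2, 1, 0): 8 + 4 + 26 = 38
Optimal value attained by: σ = (1, 2, 0).
Answer: det⊕(G) = 60; verdict: NONSINGULAR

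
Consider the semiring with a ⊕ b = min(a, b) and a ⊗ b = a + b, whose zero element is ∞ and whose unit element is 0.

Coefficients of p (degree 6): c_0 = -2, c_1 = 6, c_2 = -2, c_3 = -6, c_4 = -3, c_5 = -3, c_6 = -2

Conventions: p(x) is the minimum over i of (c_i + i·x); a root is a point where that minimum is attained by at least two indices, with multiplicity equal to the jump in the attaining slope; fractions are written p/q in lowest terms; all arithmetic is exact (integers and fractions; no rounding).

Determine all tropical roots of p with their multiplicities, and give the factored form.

hull edge (i=0, c=-2) to (i=3, c=-6): slope -4/3, span 3
hull edge (i=3, c=-6) to (i=6, c=-2): slope 4/3, span 3
Factored form: p(x) = -2 ⊗ (x ⊕ (-4/3)) ⊗ (x ⊕ (-4/3)) ⊗ (x ⊕ (-4/3)) ⊗ (x ⊕ 4/3) ⊗ (x ⊕ 4/3) ⊗ (x ⊕ 4/3)
Answer: roots = -4/3 (mult 3), 4/3 (mult 3)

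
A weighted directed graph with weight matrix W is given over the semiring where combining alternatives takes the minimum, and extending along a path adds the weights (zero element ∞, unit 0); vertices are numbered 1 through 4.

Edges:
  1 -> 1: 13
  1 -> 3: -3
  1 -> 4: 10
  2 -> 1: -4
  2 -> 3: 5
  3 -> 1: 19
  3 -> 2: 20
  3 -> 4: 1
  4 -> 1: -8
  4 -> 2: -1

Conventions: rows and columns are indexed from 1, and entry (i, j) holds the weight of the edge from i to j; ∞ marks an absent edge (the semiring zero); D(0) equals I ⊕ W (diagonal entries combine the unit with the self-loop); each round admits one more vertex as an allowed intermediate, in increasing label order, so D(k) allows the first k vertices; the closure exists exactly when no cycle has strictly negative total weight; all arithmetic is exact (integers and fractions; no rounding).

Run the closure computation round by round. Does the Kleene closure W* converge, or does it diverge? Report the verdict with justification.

D(0):
  [0, ∞, -3, 10]
  [-4, 0, 5, ∞]
  [19, 20, 0, 1]
  [-8, -1, ∞, 0]
D(1):
  [0, ∞, -3, 10]
  [-4, 0, -7, 6]
  [19, 20, 0, 1]
  [-8, -1, -11, 0]
D(2):
  [0, ∞, -3, 10]
  [-4, 0, -7, 6]
  [16, 20, 0, 1]
  [-8, -1, -11, 0]
Detection: at round 3, diagonal entry (4, 4) turns strictly negative.
Key observation: the cycle 4->1->3->4 has total weight (-8) + (-3) + 1, which is strictly negative.
Answer: DIVERGES — negative cycle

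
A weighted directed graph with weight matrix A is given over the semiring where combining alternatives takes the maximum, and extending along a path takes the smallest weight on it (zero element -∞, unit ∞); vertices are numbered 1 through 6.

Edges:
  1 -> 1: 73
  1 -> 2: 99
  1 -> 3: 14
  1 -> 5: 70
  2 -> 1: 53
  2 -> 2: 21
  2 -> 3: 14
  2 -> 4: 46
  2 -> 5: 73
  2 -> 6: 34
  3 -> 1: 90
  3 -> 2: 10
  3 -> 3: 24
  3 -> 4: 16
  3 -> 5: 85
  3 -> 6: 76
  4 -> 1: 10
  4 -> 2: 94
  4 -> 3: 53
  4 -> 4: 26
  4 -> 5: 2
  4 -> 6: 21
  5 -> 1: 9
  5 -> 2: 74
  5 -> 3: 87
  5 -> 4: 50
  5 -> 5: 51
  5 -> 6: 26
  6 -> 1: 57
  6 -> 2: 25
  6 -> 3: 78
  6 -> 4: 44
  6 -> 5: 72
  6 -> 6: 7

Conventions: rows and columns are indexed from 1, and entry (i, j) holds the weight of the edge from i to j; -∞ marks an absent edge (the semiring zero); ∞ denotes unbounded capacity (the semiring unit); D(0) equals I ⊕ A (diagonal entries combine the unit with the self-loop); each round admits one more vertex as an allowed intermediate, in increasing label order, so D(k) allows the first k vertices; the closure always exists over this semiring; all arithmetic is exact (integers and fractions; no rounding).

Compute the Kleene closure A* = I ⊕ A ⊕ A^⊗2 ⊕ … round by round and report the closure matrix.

D(0):
  [∞, 99, 14, -∞, 70, -∞]
  [53, ∞, 14, 46, 73, 34]
  [90, 10, ∞, 16, 85, 76]
  [10, 94, 53, ∞, 2, 21]
  [9, 74, 87, 50, ∞, 26]
  [57, 25, 78, 44, 72, ∞]
D(1):
  [∞, 99, 14, -∞, 70, -∞]
  [53, ∞, 14, 46, 73, 34]
  [90, 90, ∞, 16, 85, 76]
  [10, 94, 53, ∞, 10, 21]
  [9, 74, 87, 50, ∞, 26]
  [57, 57, 78, 44, 72, ∞]
D(2):
  [∞, 99, 14, 46, 73, 34]
  [53, ∞, 14, 46, 73, 34]
  [90, 90, ∞, 46, 85, 76]
  [53, 94, 53, ∞, 73, 34]
  [53, 74, 87, 50, ∞, 34]
  [57, 57, 78, 46, 72, ∞]
D(3):
  [∞, 99, 14, 46, 73, 34]
  [53, ∞, 14, 46, 73, 34]
  [90, 90, ∞, 46, 85, 76]
  [53, 94, 53, ∞, 73, 53]
  [87, 87, 87, 50, ∞, 76]
  [78, 78, 78, 46, 78, ∞]
D(4):
  [∞, 99, 46, 46, 73, 46]
  [53, ∞, 46, 46, 73, 46]
  [90, 90, ∞, 46, 85, 76]
  [53, 94, 53, ∞, 73, 53]
  [87, 87, 87, 50, ∞, 76]
  [78, 78, 78, 46, 78, ∞]
D(5):
  [∞, 99, 73, 50, 73, 73]
  [73, ∞, 73, 50, 73, 73]
  [90, 90, ∞, 50, 85, 76]
  [73, 94, 73, ∞, 73, 73]
  [87, 87, 87, 50, ∞, 76]
  [78, 78, 78, 50, 78, ∞]
D(6):
  [∞, 99, 73, 50, 73, 73]
  [73, ∞, 73, 50, 73, 73]
  [90, 90, ∞, 50, 85, 76]
  [73, 94, 73, ∞, 73, 73]
  [87, 87, 87, 50, ∞, 76]
  [78, 78, 78, 50, 78, ∞]
Answer: A* = [[∞, 99, 73, 50, 73, 73], [73, ∞, 73, 50, 73, 73], [90, 90, ∞, 50, 85, 76], [73, 94, 73, ∞, 73, 73], [87, 87, 87, 50, ∞, 76], [78, 78, 78, 50, 78, ∞]]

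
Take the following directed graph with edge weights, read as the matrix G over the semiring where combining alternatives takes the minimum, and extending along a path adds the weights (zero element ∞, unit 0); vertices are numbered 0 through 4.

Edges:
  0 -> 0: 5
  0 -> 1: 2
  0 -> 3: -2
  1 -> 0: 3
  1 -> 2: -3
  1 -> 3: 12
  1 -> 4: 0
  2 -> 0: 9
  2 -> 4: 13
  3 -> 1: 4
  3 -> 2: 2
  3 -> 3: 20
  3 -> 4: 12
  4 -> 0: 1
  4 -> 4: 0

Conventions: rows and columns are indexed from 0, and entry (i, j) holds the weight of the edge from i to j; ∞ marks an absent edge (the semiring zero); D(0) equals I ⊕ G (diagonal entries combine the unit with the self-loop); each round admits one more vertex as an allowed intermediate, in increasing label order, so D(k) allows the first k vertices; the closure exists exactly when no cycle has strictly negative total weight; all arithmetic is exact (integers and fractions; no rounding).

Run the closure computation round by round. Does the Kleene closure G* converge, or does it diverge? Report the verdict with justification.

D(0):
  [0, 2, ∞, -2, ∞]
  [3, 0, -3, 12, 0]
  [9, ∞, 0, ∞, 13]
  [∞, 4, 2, 0, 12]
  [1, ∞, ∞, ∞, 0]
D(1):
  [0, 2, ∞, -2, ∞]
  [3, 0, -3, 1, 0]
  [9, 11, 0, 7, 13]
  [∞, 4, 2, 0, 12]
  [1, 3, ∞, -1, 0]
D(2):
  [0, 2, -1, -2, 2]
  [3, 0, -3, 1, 0]
  [9, 11, 0, 7, 11]
  [7, 4, 1, 0, 4]
  [1, 3, 0, -1, 0]
D(3):
  [0, 2, -1, -2, 2]
  [3, 0, -3, 1, 0]
  [9, 11, 0, 7, 11]
  [7, 4, 1, 0, 4]
  [1, 3, 0, -1, 0]
D(4):
  [0, 2, -1, -2, 2]
  [3, 0, -3, 1, 0]
  [9, 11, 0, 7, 11]
  [7, 4, 1, 0, 4]
  [1, 3, 0, -1, 0]
D(5):
  [0, 2, -1, -2, 2]
  [1, 0, -3, -1, 0]
  [9, 11, 0, 7, 11]
  [5, 4, 1, 0, 4]
  [1, 3, 0, -1, 0]
Key observation: every diagonal entry stays at the unit through all rounds, so no improving cycle exists.
Answer: CONVERGES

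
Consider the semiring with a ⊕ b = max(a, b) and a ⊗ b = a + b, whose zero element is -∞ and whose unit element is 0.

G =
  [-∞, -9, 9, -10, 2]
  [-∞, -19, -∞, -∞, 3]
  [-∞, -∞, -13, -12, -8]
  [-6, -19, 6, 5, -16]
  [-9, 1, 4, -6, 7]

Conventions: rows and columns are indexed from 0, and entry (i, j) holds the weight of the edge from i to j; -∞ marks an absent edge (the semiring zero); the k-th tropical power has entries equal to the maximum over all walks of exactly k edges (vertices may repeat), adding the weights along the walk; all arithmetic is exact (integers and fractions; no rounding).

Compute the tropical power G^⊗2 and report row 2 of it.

G^⊗2:
  [-7, 3, 6, -3, 9]
  [-6, 4, 7, -3, 10]
  [-17, -7, -4, -7, -1]
  [-1, -14, 11, 10, -2]
  [-2, 8, 11, 1, 14]
Answer: row 2 of G^⊗2 = [-17, -7, -4, -7, -1]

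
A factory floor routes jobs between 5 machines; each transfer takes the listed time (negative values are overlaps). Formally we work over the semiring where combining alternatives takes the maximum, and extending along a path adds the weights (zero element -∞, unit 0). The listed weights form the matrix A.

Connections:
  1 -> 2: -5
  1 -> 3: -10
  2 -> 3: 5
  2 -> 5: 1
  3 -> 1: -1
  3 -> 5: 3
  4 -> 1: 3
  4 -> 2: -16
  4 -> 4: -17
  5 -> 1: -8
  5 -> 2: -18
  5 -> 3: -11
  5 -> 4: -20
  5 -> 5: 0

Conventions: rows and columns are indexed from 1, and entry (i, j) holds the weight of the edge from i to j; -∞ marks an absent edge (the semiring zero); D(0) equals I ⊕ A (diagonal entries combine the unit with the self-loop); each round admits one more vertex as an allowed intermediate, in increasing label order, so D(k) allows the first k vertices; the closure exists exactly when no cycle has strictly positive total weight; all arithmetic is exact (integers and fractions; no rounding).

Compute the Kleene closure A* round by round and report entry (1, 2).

D(0):
  [0, -5, -10, -∞, -∞]
  [-∞, 0, 5, -∞, 1]
  [-1, -∞, 0, -∞, 3]
  [3, -16, -∞, 0, -∞]
  [-8, -18, -11, -20, 0]
D(1):
  [0, -5, -10, -∞, -∞]
  [-∞, 0, 5, -∞, 1]
  [-1, -6, 0, -∞, 3]
  [3, -2, -7, 0, -∞]
  [-8, -13, -11, -20, 0]
D(2):
  [0, -5, 0, -∞, -4]
  [-∞, 0, 5, -∞, 1]
  [-1, -6, 0, -∞, 3]
  [3, -2, 3, 0, -1]
  [-8, -13, -8, -20, 0]
D(3):
  [0, -5, 0, -∞, 3]
  [4, 0, 5, -∞, 8]
  [-1, -6, 0, -∞, 3]
  [3, -2, 3, 0, 6]
  [-8, -13, -8, -20, 0]
D(4):
  [0, -5, 0, -∞, 3]
  [4, 0, 5, -∞, 8]
  [-1, -6, 0, -∞, 3]
  [3, -2, 3, 0, 6]
  [-8, -13, -8, -20, 0]
D(5):
  [0, -5, 0, -17, 3]
  [4, 0, 5, -12, 8]
  [-1, -6, 0, -17, 3]
  [3, -2, 3, 0, 6]
  [-8, -13, -8, -20, 0]
Answer: A*[1][2] = -5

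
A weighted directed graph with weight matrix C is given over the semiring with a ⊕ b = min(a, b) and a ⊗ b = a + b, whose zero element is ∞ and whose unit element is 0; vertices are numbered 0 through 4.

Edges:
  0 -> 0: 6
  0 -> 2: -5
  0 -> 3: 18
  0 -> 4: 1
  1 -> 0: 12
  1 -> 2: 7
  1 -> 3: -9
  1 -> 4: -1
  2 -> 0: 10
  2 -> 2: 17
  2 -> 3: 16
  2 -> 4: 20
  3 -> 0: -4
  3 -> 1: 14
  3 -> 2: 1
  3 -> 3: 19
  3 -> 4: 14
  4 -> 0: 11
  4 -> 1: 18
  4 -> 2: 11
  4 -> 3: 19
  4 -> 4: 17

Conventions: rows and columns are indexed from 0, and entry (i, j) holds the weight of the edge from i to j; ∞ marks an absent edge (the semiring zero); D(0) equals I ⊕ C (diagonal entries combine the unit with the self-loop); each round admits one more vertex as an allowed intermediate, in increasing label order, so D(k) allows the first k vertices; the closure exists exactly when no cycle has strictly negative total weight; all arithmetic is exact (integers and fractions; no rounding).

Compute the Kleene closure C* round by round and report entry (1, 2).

D(0):
  [0, ∞, -5, 18, 1]
  [12, 0, 7, -9, -1]
  [10, ∞, 0, 16, 20]
  [-4, 14, 1, 0, 14]
  [11, 18, 11, 19, 0]
D(1):
  [0, ∞, -5, 18, 1]
  [12, 0, 7, -9, -1]
  [10, ∞, 0, 16, 11]
  [-4, 14, -9, 0, -3]
  [11, 18, 6, 19, 0]
D(2):
  [0, ∞, -5, 18, 1]
  [12, 0, 7, -9, -1]
  [10, ∞, 0, 16, 11]
  [-4, 14, -9, 0, -3]
  [11, 18, 6, 9, 0]
D(3):
  [0, ∞, -5, 11, 1]
  [12, 0, 7, -9, -1]
  [10, ∞, 0, 16, 11]
  [-4, 14, -9, 0, -3]
  [11, 18, 6, 9, 0]
D(4):
  [0, 25, -5, 11, 1]
  [-13, 0, -18, -9, -12]
  [10, 30, 0, 16, 11]
  [-4, 14, -9, 0, -3]
  [5, 18, 0, 9, 0]
D(5):
  [0, 19, -5, 10, 1]
  [-13, 0, -18, -9, -12]
  [10, 29, 0, 16, 11]
  [-4, 14, -9, 0, -3]
  [5, 18, 0, 9, 0]
Answer: C*[1][2] = -18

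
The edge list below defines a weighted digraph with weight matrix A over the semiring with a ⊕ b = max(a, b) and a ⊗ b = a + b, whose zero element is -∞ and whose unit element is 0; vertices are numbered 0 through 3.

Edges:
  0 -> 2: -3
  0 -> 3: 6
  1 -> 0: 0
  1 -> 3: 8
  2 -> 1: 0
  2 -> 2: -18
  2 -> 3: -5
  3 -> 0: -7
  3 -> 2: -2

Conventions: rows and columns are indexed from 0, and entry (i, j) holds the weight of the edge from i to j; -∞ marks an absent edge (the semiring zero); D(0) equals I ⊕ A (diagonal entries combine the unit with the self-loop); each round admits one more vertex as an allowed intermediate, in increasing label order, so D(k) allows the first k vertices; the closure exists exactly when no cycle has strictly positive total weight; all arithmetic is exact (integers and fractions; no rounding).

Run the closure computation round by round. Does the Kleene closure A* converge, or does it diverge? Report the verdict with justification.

D(0):
  [0, -∞, -3, 6]
  [0, 0, -∞, 8]
  [-∞, 0, 0, -5]
  [-7, -∞, -2, 0]
D(1):
  [0, -∞, -3, 6]
  [0, 0, -3, 8]
  [-∞, 0, 0, -5]
  [-7, -∞, -2, 0]
D(2):
  [0, -∞, -3, 6]
  [0, 0, -3, 8]
  [0, 0, 0, 8]
  [-7, -∞, -2, 0]
Detection: at round 3, diagonal entry (3, 3) turns strictly positive.
Key observation: the cycle 3->2->1->0->3 has total weight (-2) + 0 + 0 + 6, which is strictly positive.
Answer: DIVERGES — positive cycle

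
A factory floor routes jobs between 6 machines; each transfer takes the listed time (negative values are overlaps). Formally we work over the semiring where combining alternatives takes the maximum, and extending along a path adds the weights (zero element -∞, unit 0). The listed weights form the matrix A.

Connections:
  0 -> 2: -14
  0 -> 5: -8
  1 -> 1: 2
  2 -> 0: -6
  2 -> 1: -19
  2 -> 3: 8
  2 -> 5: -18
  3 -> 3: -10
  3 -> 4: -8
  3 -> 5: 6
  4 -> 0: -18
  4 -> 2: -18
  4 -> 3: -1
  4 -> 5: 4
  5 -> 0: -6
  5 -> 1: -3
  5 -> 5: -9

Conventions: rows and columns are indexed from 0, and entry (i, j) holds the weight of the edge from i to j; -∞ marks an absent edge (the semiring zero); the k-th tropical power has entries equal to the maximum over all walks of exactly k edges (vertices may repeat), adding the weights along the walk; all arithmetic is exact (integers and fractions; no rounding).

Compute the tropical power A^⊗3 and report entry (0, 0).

A^⊗2:
  [-14, -11, -∞, -6, -∞, -17]
  [-∞, 4, -∞, -∞, -∞, -∞]
  [-24, -17, -20, -2, 0, 14]
  [0, 3, -26, -9, -18, -3]
  [-2, 1, -32, -10, -9, 5]
  [-15, -1, -20, -∞, -∞, -14]
A^⊗3:
  [-23, -9, -28, -16, -14, 0]
  [-∞, 6, -∞, -∞, -∞, -∞]
  [8, 11, -18, -1, -10, 5]
  [-9, 5, -14, -18, -17, -3]
  [-1, 3, -16, -10, -18, -4]
  [-20, 1, -29, -12, -∞, -23]
Key observation: the optimum is the walk 0->5->5->0, with weight (-8) + (-9) + (-6) = -23.
Optimal value attained by: walk 0->5->5->0.
Answer: (A^⊗3)[0][0] = -23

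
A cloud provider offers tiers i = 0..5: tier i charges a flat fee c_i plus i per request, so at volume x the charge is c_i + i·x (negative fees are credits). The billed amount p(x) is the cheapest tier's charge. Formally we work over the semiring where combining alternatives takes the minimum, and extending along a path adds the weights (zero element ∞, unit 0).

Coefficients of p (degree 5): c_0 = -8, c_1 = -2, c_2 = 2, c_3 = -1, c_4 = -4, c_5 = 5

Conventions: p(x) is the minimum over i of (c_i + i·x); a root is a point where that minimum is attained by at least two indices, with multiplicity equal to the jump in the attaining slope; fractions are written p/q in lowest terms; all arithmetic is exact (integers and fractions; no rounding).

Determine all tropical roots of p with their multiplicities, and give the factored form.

hull edge (i=0, c=-8) to (i=4, c=-4): slope 1, span 4
hull edge (i=4, c=-4) to (i=5, c=5): slope 9, span 1
Factored form: p(x) = 5 ⊗ (x ⊕ (-9)) ⊗ (x ⊕ (-1)) ⊗ (x ⊕ (-1)) ⊗ (x ⊕ (-1)) ⊗ (x ⊕ (-1))
Answer: roots = -9 (mult 1), -1 (mult 4)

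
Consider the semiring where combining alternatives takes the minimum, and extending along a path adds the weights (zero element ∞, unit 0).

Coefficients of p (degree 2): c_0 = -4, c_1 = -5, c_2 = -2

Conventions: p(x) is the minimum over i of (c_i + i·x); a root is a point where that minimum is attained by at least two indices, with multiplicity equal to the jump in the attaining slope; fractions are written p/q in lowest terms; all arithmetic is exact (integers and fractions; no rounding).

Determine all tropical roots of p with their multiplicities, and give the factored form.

hull edge (i=0, c=-4) to (i=1, c=-5): slope -1, span 1
hull edge (i=1, c=-5) to (i=2, c=-2): slope 3, span 1
Factored form: p(x) = -2 ⊗ (x ⊕ (-3)) ⊗ (x ⊕ 1)
Answer: roots = -3 (mult 1), 1 (mult 1)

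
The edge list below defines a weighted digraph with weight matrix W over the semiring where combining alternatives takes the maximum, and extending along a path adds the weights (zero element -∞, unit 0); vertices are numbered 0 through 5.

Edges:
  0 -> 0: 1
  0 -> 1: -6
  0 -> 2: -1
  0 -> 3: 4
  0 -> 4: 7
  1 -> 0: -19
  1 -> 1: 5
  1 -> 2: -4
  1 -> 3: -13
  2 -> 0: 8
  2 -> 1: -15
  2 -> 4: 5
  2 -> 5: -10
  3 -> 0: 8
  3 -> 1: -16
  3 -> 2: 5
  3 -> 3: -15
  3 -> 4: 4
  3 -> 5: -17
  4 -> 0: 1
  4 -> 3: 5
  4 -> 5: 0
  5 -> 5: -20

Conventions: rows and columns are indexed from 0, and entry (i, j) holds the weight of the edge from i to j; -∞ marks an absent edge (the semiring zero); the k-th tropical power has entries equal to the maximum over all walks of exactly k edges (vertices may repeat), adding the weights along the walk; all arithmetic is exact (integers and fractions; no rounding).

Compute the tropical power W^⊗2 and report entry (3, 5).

W^⊗2:
  [12, -1, 9, 12, 8, 7]
  [4, 10, 1, -8, 1, -14]
  [9, 2, 7, 12, 15, 5]
  [13, 2, 7, 12, 15, 4]
  [13, -5, 10, 5, 9, -12]
  [-∞, -∞, -∞, -∞, -∞, -40]
Key observation: the optimum is the walk 3->4->5, with weight 4 + 0 = 4.
Optimal value attained by: walk 3->4->5.
Answer: (W^⊗2)[3][5] = 4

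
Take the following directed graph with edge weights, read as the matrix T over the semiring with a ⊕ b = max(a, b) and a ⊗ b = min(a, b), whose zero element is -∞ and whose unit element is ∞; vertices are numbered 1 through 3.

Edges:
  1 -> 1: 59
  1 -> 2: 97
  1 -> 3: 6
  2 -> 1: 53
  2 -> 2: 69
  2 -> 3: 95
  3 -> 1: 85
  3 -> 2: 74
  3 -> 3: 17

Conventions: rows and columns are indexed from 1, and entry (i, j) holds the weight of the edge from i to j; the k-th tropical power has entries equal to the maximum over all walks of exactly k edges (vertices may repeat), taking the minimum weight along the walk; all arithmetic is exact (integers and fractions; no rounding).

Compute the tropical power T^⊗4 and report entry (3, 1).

T^⊗2:
  [59, 69, 95]
  [85, 74, 69]
  [59, 85, 74]
T^⊗3:
  [85, 74, 69]
  [69, 85, 74]
  [74, 74, 85]
T^⊗4:
  [69, 85, 74]
  [74, 74, 85]
  [85, 74, 74]
Key observation: the optimum is the walk 3->1->2->3->1, with weight 85 min 97 min 95 min 85 = 85.
Optimal value attained by: walk 3->1->2->3->1.
Answer: (T^⊗4)[3][1] = 85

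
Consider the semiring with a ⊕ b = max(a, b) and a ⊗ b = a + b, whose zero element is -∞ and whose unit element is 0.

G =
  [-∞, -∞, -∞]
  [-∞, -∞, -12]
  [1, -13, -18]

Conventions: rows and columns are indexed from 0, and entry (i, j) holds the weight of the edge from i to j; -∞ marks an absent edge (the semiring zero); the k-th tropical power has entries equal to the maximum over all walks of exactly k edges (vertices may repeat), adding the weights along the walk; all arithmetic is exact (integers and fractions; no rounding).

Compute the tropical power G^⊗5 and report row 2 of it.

G^⊗2:
  [-∞, -∞, -∞]
  [-11, -25, -30]
  [-17, -31, -25]
G^⊗3:
  [-∞, -∞, -∞]
  [-29, -43, -37]
  [-24, -38, -43]
G^⊗4:
  [-∞, -∞, -∞]
  [-36, -50, -55]
  [-42, -56, -50]
G^⊗5:
  [-∞, -∞, -∞]
  [-54, -68, -62]
  [-49, -63, -68]
Answer: row 2 of G^⊗5 = [-49, -63, -68]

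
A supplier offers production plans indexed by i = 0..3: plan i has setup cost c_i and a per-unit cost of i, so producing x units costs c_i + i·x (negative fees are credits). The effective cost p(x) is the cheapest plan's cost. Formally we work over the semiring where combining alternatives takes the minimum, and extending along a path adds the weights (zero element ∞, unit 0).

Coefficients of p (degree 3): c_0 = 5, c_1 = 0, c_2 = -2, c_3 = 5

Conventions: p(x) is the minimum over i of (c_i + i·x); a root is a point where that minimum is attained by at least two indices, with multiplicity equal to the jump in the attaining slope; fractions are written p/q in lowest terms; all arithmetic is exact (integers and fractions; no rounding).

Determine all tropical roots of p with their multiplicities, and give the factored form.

hull edge (i=0, c=5) to (i=1, c=0): slope -5, span 1
hull edge (i=1, c=0) to (i=2, c=-2): slope -2, span 1
hull edge (i=2, c=-2) to (i=3, c=5): slope 7, span 1
Factored form: p(x) = 5 ⊗ (x ⊕ (-7)) ⊗ (x ⊕ 2) ⊗ (x ⊕ 5)
Answer: roots = -7 (mult 1), 2 (mult 1), 5 (mult 1)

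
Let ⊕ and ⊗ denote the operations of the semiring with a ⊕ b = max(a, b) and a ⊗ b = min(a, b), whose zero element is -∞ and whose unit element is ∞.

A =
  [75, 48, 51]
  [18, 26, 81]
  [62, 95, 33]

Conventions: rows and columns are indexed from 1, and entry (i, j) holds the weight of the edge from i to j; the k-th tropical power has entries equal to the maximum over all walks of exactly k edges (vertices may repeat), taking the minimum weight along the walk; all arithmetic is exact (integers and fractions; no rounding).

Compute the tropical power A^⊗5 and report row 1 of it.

A^⊗2:
  [75, 51, 51]
  [62, 81, 33]
  [62, 48, 81]
A^⊗3:
  [75, 51, 51]
  [62, 48, 81]
  [62, 81, 51]
A^⊗4:
  [75, 51, 51]
  [62, 81, 51]
  [62, 51, 81]
A^⊗5:
  [75, 51, 51]
  [62, 51, 81]
  [62, 81, 51]
Answer: row 1 of A^⊗5 = [75, 51, 51]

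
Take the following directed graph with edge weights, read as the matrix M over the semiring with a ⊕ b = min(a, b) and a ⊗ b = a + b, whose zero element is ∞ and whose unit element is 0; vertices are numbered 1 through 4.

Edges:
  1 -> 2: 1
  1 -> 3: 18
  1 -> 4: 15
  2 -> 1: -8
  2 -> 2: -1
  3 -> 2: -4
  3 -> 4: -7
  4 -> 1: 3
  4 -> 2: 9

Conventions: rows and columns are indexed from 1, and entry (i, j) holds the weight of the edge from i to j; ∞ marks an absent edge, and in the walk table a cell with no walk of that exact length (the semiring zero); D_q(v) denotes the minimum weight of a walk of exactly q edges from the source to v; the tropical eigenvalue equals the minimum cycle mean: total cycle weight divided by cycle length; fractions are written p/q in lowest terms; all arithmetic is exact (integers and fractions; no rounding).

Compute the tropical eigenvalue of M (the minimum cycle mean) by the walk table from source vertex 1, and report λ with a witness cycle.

q=0: [0, ∞, ∞, ∞]
q=1: [∞, 1, 18, 15]
q=2: [-7, 0, ∞, 11]
q=3: [-8, -6, 11, 8]
q=4: [-14, -7, 10, 4]
Optimal cycle mean attained by: cycle 1->2->1, total 1 + (-8), length 2.
Answer: λ = -7/2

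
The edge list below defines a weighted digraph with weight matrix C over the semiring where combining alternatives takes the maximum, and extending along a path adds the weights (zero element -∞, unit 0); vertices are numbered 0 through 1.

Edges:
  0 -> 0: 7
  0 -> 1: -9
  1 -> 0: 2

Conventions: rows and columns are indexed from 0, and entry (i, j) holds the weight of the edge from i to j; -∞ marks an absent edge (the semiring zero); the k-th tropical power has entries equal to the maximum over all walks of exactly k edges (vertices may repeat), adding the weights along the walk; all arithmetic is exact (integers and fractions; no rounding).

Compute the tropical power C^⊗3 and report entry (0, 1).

C^⊗2:
  [14, -2]
  [9, -7]
C^⊗3:
  [21, 5]
  [16, 0]
Key observation: the optimum is the walk 0->0->0->1, with weight 7 + 7 + (-9) = 5.
Optimal value attained by: walk 0->0->0->1.
Answer: (C^⊗3)[0][1] = 5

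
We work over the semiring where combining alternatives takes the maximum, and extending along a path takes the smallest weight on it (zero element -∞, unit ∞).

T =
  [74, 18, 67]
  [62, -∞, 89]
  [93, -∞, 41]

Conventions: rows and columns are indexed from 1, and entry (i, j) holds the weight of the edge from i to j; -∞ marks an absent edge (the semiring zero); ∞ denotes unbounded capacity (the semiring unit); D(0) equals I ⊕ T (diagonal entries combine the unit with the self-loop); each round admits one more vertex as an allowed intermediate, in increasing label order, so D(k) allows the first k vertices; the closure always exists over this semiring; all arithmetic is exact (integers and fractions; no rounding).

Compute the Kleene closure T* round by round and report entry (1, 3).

D(0):
  [∞, 18, 67]
  [62, ∞, 89]
  [93, -∞, ∞]
D(1):
  [∞, 18, 67]
  [62, ∞, 89]
  [93, 18, ∞]
D(2):
  [∞, 18, 67]
  [62, ∞, 89]
  [93, 18, ∞]
D(3):
  [∞, 18, 67]
  [89, ∞, 89]
  [93, 18, ∞]
Answer: T*[1][3] = 67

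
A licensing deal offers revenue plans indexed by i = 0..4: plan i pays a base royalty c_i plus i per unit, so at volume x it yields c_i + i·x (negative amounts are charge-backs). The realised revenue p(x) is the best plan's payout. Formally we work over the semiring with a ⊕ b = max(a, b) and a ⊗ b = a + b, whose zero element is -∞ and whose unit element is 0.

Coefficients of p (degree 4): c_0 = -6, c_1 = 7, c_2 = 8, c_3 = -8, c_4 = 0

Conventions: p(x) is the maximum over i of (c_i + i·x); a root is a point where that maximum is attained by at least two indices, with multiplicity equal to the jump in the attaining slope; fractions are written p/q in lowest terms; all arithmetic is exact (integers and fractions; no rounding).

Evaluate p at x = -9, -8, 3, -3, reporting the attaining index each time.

p(-9) = max(-6+0·(-9)=-6, 7+1·(-9)=-2, 8+2·(-9)=-10, -8+3·(-9)=-35, 0+4·(-9)=-36) = -2 (attained by i=1)
p(-8) = max(-6+0·(-8)=-6, 7+1·(-8)=-1, 8+2·(-8)=-8, -8+3·(-8)=-32, 0+4·(-8)=-32) = -1 (attained by i=1)
p(3) = max(-6+0·3=-6, 7+1·3=10, 8+2·3=14, -8+3·3=1, 0+4·3=12) = 14 (attained by i=2)
p(-3) = max(-6+0·(-3)=-6, 7+1·(-3)=4, 8+2·(-3)=2, -8+3·(-3)=-17, 0+4·(-3)=-12) = 4 (attained by i=1)
Answer: p(-9) = -2; p(-8) = -1; p(3) = 14; p(-3) = 4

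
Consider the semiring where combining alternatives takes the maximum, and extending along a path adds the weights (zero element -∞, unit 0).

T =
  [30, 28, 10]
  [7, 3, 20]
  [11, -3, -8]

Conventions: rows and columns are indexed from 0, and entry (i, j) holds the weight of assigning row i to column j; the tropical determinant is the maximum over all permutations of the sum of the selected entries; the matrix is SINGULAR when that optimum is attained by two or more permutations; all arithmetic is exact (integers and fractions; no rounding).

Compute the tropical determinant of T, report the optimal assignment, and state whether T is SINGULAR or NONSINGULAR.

σ = (0, 1, 2): 30 + 3 + (-8) = 25
σ = (0, 2, 1): 30 + 20 + (-3) = 47
σ = (1, 0, 2): 28 + 7 + (-8) = 27
σ = (1, 2, 0): 28 + 20 + 11 = 59
σ = (2, 0, 1): 10 + 7 + (-3) = 14
σ = (2, 1, 0): 10 + 3 + 11 = 24
Optimal value attained by: σ = (1, 2, 0).
Answer: det⊕(T) = 59; verdict: NONSINGULAR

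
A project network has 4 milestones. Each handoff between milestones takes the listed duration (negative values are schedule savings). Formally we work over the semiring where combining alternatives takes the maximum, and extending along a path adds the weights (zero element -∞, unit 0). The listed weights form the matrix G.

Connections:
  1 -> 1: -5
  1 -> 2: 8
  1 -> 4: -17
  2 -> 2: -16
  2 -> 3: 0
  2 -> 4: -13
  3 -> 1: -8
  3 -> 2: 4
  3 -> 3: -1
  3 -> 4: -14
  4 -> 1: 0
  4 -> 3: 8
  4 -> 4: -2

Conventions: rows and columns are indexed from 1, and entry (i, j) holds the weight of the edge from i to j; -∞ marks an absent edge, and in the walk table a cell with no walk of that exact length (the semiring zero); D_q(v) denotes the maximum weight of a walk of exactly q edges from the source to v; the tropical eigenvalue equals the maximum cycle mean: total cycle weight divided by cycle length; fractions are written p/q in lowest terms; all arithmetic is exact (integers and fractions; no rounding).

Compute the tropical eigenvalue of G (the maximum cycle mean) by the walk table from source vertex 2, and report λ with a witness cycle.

q=0: [-∞, 0, -∞, -∞]
q=1: [-∞, -16, 0, -13]
q=2: [-8, 4, -1, -14]
q=3: [-9, 3, 4, -9]
q=4: [-4, 8, 3, -10]
Optimal cycle mean attained by: cycle 2->3->2, total 0 + 4, length 2.
Answer: λ = 2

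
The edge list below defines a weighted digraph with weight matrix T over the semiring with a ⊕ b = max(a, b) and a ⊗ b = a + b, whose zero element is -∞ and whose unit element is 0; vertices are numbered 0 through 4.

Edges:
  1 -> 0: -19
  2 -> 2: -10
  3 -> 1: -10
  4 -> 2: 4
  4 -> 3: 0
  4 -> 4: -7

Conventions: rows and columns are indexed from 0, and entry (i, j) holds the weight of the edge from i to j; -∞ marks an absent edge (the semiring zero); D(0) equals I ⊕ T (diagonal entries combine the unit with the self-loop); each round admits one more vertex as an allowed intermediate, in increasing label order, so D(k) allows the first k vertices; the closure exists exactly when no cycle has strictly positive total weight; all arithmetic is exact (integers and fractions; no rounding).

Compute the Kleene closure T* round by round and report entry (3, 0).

D(0):
  [0, -∞, -∞, -∞, -∞]
  [-19, 0, -∞, -∞, -∞]
  [-∞, -∞, 0, -∞, -∞]
  [-∞, -10, -∞, 0, -∞]
  [-∞, -∞, 4, 0, 0]
D(1):
  [0, -∞, -∞, -∞, -∞]
  [-19, 0, -∞, -∞, -∞]
  [-∞, -∞, 0, -∞, -∞]
  [-∞, -10, -∞, 0, -∞]
  [-∞, -∞, 4, 0, 0]
D(2):
  [0, -∞, -∞, -∞, -∞]
  [-19, 0, -∞, -∞, -∞]
  [-∞, -∞, 0, -∞, -∞]
  [-29, -10, -∞, 0, -∞]
  [-∞, -∞, 4, 0, 0]
D(3):
  [0, -∞, -∞, -∞, -∞]
  [-19, 0, -∞, -∞, -∞]
  [-∞, -∞, 0, -∞, -∞]
  [-29, -10, -∞, 0, -∞]
  [-∞, -∞, 4, 0, 0]
D(4):
  [0, -∞, -∞, -∞, -∞]
  [-19, 0, -∞, -∞, -∞]
  [-∞, -∞, 0, -∞, -∞]
  [-29, -10, -∞, 0, -∞]
  [-29, -10, 4, 0, 0]
D(5):
  [0, -∞, -∞, -∞, -∞]
  [-19, 0, -∞, -∞, -∞]
  [-∞, -∞, 0, -∞, -∞]
  [-29, -10, -∞, 0, -∞]
  [-29, -10, 4, 0, 0]
Answer: T*[3][0] = -29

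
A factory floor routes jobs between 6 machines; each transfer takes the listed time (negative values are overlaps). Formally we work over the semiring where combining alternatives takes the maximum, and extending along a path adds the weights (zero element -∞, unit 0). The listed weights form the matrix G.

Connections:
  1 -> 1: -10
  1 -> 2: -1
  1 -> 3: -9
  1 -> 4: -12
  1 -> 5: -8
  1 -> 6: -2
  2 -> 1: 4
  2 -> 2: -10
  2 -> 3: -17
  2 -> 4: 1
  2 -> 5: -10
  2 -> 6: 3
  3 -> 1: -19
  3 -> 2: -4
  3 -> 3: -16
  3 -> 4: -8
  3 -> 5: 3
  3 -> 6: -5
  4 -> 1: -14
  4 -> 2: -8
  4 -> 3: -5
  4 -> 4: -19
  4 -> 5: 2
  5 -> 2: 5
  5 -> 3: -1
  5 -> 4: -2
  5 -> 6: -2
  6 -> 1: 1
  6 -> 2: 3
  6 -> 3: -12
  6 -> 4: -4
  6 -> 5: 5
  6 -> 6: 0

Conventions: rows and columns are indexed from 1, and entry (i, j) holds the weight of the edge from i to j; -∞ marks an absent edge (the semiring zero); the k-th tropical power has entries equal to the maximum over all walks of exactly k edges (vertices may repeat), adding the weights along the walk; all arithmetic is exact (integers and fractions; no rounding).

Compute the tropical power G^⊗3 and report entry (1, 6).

G^⊗2:
  [3, 1, -9, 0, 3, 2]
  [4, 6, -4, -1, 8, 3]
  [0, 8, 2, 1, 0, 1]
  [-4, 7, 1, 0, -2, 0]
  [9, 1, -7, 6, 3, 8]
  [7, 10, 4, 4, 5, 6]
G^⊗3:
  [5, 8, 2, 2, 7, 4]
  [10, 13, 7, 7, 8, 9]
  [12, 5, -1, 9, 6, 11]
  [11, 3, -3, 8, 5, 10]
  [9, 11, 2, 4, 13, 8]
  [14, 10, 4, 11, 11, 13]
Key observation: the optimum is the walk 1->6->2->6, with weight (-2) + 3 + 3 = 4.
Optimal value attained by: walk 1->6->2->6.
Answer: (G^⊗3)[1][6] = 4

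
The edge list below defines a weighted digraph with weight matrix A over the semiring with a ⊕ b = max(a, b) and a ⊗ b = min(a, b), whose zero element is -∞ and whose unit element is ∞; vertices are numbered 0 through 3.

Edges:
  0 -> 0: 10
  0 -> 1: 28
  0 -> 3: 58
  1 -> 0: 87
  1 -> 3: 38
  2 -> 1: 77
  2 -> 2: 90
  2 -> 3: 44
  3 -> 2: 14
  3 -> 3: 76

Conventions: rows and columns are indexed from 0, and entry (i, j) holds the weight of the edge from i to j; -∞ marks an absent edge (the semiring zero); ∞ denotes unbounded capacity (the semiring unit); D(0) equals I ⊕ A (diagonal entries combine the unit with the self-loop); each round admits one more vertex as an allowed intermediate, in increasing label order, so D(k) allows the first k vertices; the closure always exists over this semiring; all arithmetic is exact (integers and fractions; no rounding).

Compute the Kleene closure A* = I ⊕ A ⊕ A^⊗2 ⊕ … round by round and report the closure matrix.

D(0):
  [∞, 28, -∞, 58]
  [87, ∞, -∞, 38]
  [-∞, 77, ∞, 44]
  [-∞, -∞, 14, ∞]
D(1):
  [∞, 28, -∞, 58]
  [87, ∞, -∞, 58]
  [-∞, 77, ∞, 44]
  [-∞, -∞, 14, ∞]
D(2):
  [∞, 28, -∞, 58]
  [87, ∞, -∞, 58]
  [77, 77, ∞, 58]
  [-∞, -∞, 14, ∞]
D(3):
  [∞, 28, -∞, 58]
  [87, ∞, -∞, 58]
  [77, 77, ∞, 58]
  [14, 14, 14, ∞]
D(4):
  [∞, 28, 14, 58]
  [87, ∞, 14, 58]
  [77, 77, ∞, 58]
  [14, 14, 14, ∞]
Answer: A* = [[∞, 28, 14, 58], [87, ∞, 14, 58], [77, 77, ∞, 58], [14, 14, 14, ∞]]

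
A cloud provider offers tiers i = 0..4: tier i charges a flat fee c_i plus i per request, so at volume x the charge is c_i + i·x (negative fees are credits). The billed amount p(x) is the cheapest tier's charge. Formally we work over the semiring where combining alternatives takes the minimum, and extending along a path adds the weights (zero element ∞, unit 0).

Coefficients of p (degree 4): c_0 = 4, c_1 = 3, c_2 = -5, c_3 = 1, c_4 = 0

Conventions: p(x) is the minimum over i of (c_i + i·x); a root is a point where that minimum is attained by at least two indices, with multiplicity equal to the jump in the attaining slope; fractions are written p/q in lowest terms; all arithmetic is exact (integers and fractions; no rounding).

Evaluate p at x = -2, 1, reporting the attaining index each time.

p(-2) = min(4+0·(-2)=4, 3+1·(-2)=1, -5+2·(-2)=-9, 1+3·(-2)=-5, 0+4·(-2)=-8) = -9 (attained by i=2)
p(1) = min(4+0·1=4, 3+1·1=4, -5+2·1=-3, 1+3·1=4, 0+4·1=4) = -3 (attained by i=2)
Answer: p(-2) = -9; p(1) = -3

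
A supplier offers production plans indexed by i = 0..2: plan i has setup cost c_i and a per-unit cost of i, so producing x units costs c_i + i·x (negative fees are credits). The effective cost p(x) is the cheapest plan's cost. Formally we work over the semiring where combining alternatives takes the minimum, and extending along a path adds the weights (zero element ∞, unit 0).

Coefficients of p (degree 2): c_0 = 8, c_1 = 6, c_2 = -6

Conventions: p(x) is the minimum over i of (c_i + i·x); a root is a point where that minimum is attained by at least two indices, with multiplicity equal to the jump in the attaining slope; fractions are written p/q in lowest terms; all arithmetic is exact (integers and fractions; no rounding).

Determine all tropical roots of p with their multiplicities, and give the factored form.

hull edge (i=0, c=8) to (i=2, c=-6): slope -7, span 2
Factored form: p(x) = -6 ⊗ (x ⊕ 7) ⊗ (x ⊕ 7)
Answer: roots = 7 (mult 2)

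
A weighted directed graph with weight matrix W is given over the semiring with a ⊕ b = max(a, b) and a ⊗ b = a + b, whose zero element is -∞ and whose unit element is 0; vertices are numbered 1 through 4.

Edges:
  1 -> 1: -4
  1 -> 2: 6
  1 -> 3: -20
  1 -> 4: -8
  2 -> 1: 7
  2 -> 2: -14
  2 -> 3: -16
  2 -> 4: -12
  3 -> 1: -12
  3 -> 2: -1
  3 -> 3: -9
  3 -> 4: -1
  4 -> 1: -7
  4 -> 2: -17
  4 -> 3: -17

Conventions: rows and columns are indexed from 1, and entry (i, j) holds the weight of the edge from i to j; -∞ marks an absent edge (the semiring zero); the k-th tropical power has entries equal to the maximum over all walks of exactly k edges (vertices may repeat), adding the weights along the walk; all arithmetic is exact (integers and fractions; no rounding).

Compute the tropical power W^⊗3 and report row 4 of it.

W^⊗2:
  [13, 2, -10, -6]
  [3, 13, -13, -1]
  [6, -6, -17, -10]
  [-10, -1, -26, -15]
W^⊗3:
  [9, 19, -7, 5]
  [20, 9, -3, 1]
  [2, 12, -14, -2]
  [6, -4, -17, -13]
Answer: row 4 of W^⊗3 = [6, -4, -17, -13]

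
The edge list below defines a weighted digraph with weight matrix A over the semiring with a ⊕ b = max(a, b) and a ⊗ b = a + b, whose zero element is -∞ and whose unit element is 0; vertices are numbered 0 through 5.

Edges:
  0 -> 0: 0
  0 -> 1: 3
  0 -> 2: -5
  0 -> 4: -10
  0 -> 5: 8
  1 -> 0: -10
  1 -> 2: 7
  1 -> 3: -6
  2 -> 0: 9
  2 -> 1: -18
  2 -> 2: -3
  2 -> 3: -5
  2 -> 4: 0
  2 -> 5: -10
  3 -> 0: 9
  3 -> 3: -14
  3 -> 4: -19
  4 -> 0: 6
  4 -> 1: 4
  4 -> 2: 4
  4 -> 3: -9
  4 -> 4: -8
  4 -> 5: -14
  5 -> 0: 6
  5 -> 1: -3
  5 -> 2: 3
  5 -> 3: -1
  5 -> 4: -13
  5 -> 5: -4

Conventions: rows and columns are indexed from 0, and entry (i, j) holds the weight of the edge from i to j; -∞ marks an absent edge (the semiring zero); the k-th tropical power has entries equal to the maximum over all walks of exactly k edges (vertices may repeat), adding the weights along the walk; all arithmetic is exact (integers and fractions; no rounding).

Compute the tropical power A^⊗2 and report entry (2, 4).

A^⊗2:
  [14, 5, 11, 7, -5, 8]
  [16, -7, 4, 2, 7, -2]
  [9, 12, 4, -8, -1, 17]
  [9, 12, 4, -28, -1, 17]
  [13, 9, 11, -1, 4, 14]
  [12, 9, 4, -2, 3, 14]
Key observation: the optimum is the walk 2->0->4, with weight 9 + (-10) = -1.
Optimal value attained by: walk 2->0->4.
Answer: (A^⊗2)[2][4] = -1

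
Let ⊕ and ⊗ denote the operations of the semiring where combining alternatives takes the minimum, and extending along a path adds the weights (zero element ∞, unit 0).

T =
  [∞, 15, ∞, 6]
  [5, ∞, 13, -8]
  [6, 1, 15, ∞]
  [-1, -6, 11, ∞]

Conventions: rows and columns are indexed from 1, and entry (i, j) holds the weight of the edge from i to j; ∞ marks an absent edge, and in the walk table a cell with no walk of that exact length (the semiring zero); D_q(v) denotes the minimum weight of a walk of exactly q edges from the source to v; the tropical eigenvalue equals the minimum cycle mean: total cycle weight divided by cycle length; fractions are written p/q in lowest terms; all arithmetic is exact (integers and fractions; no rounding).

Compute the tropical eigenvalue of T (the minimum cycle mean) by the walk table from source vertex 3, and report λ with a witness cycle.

q=0: [∞, ∞, 0, ∞]
q=1: [6, 1, 15, ∞]
q=2: [6, 16, 14, -7]
q=3: [-8, -13, 4, 8]
q=4: [-8, 2, 0, -21]
Optimal cycle mean attained by: cycle 2->4->2, total (-8) + (-6), length 2.
Answer: λ = -7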